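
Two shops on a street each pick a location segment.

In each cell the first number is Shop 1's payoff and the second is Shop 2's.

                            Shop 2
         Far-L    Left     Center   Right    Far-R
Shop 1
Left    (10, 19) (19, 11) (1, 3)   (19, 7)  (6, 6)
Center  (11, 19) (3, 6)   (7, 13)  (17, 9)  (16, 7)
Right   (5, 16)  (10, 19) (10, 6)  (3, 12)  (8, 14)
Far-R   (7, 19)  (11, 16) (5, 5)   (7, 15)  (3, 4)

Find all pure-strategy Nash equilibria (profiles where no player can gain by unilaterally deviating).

Shop 1 against Far-L: payoffs 10, 11, 5, 7 → best response Center.
Shop 1 against Left: payoffs 19, 3, 10, 11 → best response Left.
Shop 1 against Center: payoffs 1, 7, 10, 5 → best response Right.
Shop 1 against Right: payoffs 19, 17, 3, 7 → best response Left.
Shop 1 against Far-R: payoffs 6, 16, 8, 3 → best response Center.
Shop 2 against Left: payoffs 19, 11, 3, 7, 6 → best response Far-L.
Shop 2 against Center: payoffs 19, 6, 13, 9, 7 → best response Far-L.
Shop 2 against Right: payoffs 16, 19, 6, 12, 14 → best response Left.
Shop 2 against Far-R: payoffs 19, 16, 5, 15, 4 → best response Far-L.
Mutual best responses: (Center, Far-L).

The unique pure-strategy Nash equilibrium is (Center, Far-L).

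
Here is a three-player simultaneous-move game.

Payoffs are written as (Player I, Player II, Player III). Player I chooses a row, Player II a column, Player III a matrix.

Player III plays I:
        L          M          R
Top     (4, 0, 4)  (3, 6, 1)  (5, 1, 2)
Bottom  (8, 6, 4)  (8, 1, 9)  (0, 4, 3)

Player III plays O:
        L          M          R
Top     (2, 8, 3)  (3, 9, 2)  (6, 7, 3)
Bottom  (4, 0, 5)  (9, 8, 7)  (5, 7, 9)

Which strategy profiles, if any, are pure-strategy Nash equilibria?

This game has no pure Nash equilibrium.

(Top, L, I): Player I can switch to Bottom (4 → 8). Not NE.
(Top, L, O): Player I can switch to Bottom (2 → 4). Not NE.
(Top, M, I): Player I can switch to Bottom (3 → 8). Not NE.
(Top, M, O): Player I can switch to Bottom (3 → 9). Not NE.
(Top, R, I): Player II can switch to M (1 → 6). Not NE.
(Top, R, O): Player II can switch to L (7 → 8). Not NE.
(Bottom, L, I): Player III can switch to O (4 → 5). Not NE.
(Bottom, L, O): Player II can switch to M (0 → 8). Not NE.
(Bottom, M, I): Player II can switch to L (1 → 6). Not NE.
(Bottom, M, O): Player III can switch to I (7 → 9). Not NE.
(Bottom, R, I): Player I can switch to Top (0 → 5). Not NE.
(Bottom, R, O): Player I can switch to Top (5 → 6). Not NE.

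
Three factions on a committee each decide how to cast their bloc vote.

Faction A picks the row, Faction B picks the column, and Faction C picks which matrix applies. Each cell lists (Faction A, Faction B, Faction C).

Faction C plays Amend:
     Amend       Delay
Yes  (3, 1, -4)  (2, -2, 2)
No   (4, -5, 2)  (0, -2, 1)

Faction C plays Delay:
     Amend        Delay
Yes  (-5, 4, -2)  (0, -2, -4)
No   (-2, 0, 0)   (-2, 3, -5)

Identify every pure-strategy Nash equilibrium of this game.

This game has no pure Nash equilibrium.

For each strategy profile, look for a profitable unilateral deviation.
(Yes, Amend, Amend): Faction A can switch to No (3 → 4). Not NE.
(Yes, Amend, Delay): Faction A can switch to No (-5 → -2). Not NE.
(Yes, Delay, Amend): Faction B can switch to Amend (-2 → 1). Not NE.
(Yes, Delay, Delay): Faction B can switch to Amend (-2 → 4). Not NE.
(No, Amend, Amend): Faction B can switch to Delay (-5 → -2). Not NE.
(No, Amend, Delay): Faction B can switch to Delay (0 → 3). Not NE.
(The remaining 2 profiles each have a profitable deviation by the same check.)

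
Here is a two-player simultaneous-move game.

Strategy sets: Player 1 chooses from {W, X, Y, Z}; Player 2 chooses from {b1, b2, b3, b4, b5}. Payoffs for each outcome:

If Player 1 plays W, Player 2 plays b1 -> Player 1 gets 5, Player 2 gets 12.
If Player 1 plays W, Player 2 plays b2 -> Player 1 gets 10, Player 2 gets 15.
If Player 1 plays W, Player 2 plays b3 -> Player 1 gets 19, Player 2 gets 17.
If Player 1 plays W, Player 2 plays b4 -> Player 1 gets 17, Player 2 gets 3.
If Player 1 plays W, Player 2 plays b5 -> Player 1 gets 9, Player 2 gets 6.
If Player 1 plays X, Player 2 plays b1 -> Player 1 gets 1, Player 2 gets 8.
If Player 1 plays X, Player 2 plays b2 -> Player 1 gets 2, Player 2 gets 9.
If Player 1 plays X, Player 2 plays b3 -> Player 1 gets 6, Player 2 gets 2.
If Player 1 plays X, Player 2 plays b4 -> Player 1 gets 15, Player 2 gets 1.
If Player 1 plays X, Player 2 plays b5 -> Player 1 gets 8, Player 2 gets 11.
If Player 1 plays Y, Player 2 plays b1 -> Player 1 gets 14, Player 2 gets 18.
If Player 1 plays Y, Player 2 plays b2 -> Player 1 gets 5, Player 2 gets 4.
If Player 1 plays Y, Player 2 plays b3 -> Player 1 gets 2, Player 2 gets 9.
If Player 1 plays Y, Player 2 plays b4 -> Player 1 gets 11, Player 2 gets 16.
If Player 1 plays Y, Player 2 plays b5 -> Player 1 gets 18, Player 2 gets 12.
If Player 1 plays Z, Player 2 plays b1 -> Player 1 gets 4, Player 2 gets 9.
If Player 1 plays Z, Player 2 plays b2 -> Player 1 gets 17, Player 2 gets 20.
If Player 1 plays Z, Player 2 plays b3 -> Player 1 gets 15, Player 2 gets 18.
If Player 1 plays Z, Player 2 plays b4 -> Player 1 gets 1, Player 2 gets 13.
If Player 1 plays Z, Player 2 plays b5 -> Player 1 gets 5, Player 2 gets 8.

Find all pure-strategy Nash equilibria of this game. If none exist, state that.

(W, b3); (Y, b1); (Z, b2)

(W, b1): Player 1 can switch to Y (5 → 14). Not NE.
(W, b2): Player 1 can switch to Z (10 → 17). Not NE.
(W, b3): Player 1 gets 19, best alternative 15; Player 2 gets 17, best alternative 15. No profitable deviation — NE.
(W, b4): Player 2 can switch to b1 (3 → 12). Not NE.
(W, b5): Player 1 can switch to Y (9 → 18). Not NE.
(X, b1): Player 1 can switch to W (1 → 5). Not NE.
(X, b2): Player 1 can switch to W (2 → 10). Not NE.
(X, b3): Player 1 can switch to W (6 → 19). Not NE.
(X, b4): Player 1 can switch to W (15 → 17). Not NE.
(X, b5): Player 1 can switch to W (8 → 9). Not NE.
(Y, b1): Player 1 gets 14, best alternative 5; Player 2 gets 18, best alternative 16. No profitable deviation — NE.
(Y, b2): Player 1 can switch to W (5 → 10). Not NE.
(Y, b3): Player 1 can switch to W (2 → 19). Not NE.
(Y, b4): Player 1 can switch to W (11 → 17). Not NE.
(Z, b2): Player 1 gets 17, best alternative 10; Player 2 gets 20, best alternative 18. No profitable deviation — NE.
(The remaining 5 profiles each have a profitable deviation by the same check.)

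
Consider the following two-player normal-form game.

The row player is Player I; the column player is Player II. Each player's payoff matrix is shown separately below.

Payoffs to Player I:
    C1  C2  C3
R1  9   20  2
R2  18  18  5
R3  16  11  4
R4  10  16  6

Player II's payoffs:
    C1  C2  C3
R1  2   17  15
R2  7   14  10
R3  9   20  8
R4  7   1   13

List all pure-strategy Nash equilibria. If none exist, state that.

(R1, C1): Player I can switch to R2 (9 → 18). Not NE.
(R1, C2): Player I gets 20, best alternative 18; Player II gets 17, best alternative 15. No profitable deviation — NE.
(R1, C3): Player I can switch to R2 (2 → 5). Not NE.
(R2, C1): Player II can switch to C2 (7 → 14). Not NE.
(R2, C2): Player I can switch to R1 (18 → 20). Not NE.
(R2, C3): Player I can switch to R4 (5 → 6). Not NE.
(R3, C1): Player I can switch to R2 (16 → 18). Not NE.
(R3, C2): Player I can switch to R1 (11 → 20). Not NE.
(R3, C3): Player I can switch to R2 (4 → 5). Not NE.
(R4, C3): Player I gets 6, best alternative 5; Player II gets 13, best alternative 7. No profitable deviation — NE.
(The remaining 2 profiles each have a profitable deviation by the same check.)

Pure-strategy Nash equilibria: (R1, C2), (R4, C3)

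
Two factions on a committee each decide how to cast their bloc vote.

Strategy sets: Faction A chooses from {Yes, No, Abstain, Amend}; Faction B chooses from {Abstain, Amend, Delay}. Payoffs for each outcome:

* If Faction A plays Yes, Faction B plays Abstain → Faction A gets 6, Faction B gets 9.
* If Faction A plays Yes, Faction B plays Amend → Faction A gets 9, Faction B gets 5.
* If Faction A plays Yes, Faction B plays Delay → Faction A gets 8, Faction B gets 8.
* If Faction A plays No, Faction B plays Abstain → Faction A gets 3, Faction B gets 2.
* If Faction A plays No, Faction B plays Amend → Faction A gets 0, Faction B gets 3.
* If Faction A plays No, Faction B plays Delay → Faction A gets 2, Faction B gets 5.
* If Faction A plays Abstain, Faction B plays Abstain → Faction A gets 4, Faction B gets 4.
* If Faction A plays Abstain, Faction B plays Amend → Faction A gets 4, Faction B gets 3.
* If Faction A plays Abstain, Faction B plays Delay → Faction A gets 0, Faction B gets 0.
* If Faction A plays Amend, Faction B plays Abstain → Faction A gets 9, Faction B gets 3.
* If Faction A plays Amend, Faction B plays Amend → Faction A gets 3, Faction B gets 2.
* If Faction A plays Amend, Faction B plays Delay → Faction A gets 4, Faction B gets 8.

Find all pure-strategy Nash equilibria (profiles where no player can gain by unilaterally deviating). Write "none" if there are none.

There is no pure-strategy Nash equilibrium.

Mark each player's best response to every combination of opponents' strategies; a profile where every player is best-responding is a pure Nash equilibrium.
Faction A against Abstain: payoffs 6, 3, 4, 9 → best response Amend.
Faction A against Amend: payoffs 9, 0, 4, 3 → best response Yes.
Faction A against Delay: payoffs 8, 2, 0, 4 → best response Yes.
Faction B against Yes: payoffs 9, 5, 8 → best response Abstain.
Faction B against No: payoffs 2, 3, 5 → best response Delay.
Faction B against Abstain: payoffs 4, 3, 0 → best response Abstain.
Faction B against Amend: payoffs 3, 2, 8 → best response Delay.
No profile is a mutual best response for all players.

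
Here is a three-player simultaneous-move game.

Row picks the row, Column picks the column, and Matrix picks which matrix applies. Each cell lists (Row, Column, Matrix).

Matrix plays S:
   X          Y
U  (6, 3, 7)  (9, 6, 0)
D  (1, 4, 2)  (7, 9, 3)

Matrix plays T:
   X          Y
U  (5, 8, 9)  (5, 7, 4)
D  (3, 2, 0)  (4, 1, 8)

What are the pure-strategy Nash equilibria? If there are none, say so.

The unique pure-strategy Nash equilibrium is (U, X, T).

(U, X, S): Column can switch to Y (3 → 6). Not NE.
(U, X, T): Row gets 5, best alternative 3; Column gets 8, best alternative 7; Matrix gets 9, best alternative 7. No profitable deviation — NE.
(U, Y, S): Matrix can switch to T (0 → 4). Not NE.
(U, Y, T): Column can switch to X (7 → 8). Not NE.
(D, X, S): Row can switch to U (1 → 6). Not NE.
(D, X, T): Row can switch to U (3 → 5). Not NE.
(D, Y, S): Row can switch to U (7 → 9). Not NE.
(The remaining 1 profile has a profitable deviation by the same check.)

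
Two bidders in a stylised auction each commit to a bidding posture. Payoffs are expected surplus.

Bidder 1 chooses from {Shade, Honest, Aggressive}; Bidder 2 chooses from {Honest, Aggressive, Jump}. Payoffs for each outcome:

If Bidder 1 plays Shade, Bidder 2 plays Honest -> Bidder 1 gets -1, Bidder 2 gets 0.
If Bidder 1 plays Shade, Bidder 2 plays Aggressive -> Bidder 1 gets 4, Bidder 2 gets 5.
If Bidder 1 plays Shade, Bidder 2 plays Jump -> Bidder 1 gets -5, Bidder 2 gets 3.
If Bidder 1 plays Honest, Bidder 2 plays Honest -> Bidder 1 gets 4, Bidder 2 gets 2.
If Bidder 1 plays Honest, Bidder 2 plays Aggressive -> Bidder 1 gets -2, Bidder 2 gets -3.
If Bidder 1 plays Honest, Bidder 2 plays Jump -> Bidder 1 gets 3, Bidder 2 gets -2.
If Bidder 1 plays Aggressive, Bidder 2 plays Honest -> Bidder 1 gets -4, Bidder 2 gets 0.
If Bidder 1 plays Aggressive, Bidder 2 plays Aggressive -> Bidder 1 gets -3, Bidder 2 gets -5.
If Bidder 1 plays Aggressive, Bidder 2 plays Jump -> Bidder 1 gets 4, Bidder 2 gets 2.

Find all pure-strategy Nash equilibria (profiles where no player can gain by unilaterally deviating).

Bidder 1 against Honest: payoffs -1, 4, -4 → best response Honest.
Bidder 1 against Aggressive: payoffs 4, -2, -3 → best response Shade.
Bidder 1 against Jump: payoffs -5, 3, 4 → best response Aggressive.
Bidder 2 against Shade: payoffs 0, 5, 3 → best response Aggressive.
Bidder 2 against Honest: payoffs 2, -3, -2 → best response Honest.
Bidder 2 against Aggressive: payoffs 0, -5, 2 → best response Jump.
Mutual best responses: (Shade, Aggressive); (Honest, Honest); (Aggressive, Jump).

The pure Nash equilibria are (Shade, Aggressive); (Honest, Honest); (Aggressive, Jump).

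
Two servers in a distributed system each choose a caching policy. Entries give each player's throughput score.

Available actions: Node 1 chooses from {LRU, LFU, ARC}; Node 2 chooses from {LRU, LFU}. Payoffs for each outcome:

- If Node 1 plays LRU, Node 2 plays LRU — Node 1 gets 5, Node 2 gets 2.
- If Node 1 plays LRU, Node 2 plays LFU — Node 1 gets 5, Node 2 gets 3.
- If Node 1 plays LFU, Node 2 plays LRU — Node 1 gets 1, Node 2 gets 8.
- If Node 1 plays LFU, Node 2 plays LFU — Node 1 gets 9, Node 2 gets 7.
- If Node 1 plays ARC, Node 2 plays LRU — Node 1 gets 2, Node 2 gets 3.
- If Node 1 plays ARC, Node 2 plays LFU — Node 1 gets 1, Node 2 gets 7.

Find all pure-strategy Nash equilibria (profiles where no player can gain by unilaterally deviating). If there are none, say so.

No pure-strategy Nash equilibrium.

Mark each player's best response to every combination of opponents' strategies; a profile where every player is best-responding is a pure Nash equilibrium.
Node 1 against LRU: payoffs 5, 1, 2 → best response LRU.
Node 1 against LFU: payoffs 5, 9, 1 → best response LFU.
Node 2 against LRU: payoffs 2, 3 → best response LFU.
Node 2 against LFU: payoffs 8, 7 → best response LRU.
Node 2 against ARC: payoffs 3, 7 → best response LFU.
No profile is a mutual best response for all players.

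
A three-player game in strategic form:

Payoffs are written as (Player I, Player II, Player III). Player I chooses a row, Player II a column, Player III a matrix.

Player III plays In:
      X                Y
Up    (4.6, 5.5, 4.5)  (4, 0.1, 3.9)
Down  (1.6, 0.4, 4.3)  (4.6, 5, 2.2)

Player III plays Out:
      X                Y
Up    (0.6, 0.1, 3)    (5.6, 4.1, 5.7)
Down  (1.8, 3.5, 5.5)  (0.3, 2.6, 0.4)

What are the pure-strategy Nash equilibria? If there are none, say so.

(Up, X, In): Player I gets 4.6, best alternative 1.6; Player II gets 5.5, best alternative 0.1; Player III gets 4.5, best alternative 3. No profitable deviation — NE.
(Up, X, Out): Player I can switch to Down (0.6 → 1.8). Not NE.
(Up, Y, In): Player I can switch to Down (4 → 4.6). Not NE.
(Up, Y, Out): Player I gets 5.6, best alternative 0.3; Player II gets 4.1, best alternative 0.1; Player III gets 5.7, best alternative 3.9. No profitable deviation — NE.
(Down, X, In): Player I can switch to Up (1.6 → 4.6). Not NE.
(Down, X, Out): Player I gets 1.8, best alternative 0.6; Player II gets 3.5, best alternative 2.6; Player III gets 5.5, best alternative 4.3. No profitable deviation — NE.
(Down, Y, In): Player I gets 4.6, best alternative 4; Player II gets 5, best alternative 0.4; Player III gets 2.2, best alternative 0.4. No profitable deviation — NE.
(Down, Y, Out): Player I can switch to Up (0.3 → 5.6). Not NE.

Pure-strategy Nash equilibria: (Up, X, In); (Up, Y, Out); (Down, X, Out); (Down, Y, In)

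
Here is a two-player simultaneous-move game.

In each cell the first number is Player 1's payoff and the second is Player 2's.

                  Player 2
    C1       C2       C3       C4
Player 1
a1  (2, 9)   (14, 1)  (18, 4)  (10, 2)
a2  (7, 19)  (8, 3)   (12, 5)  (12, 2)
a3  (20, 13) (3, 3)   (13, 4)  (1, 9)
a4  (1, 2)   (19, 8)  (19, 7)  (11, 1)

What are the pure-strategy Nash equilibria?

(a3, C1); (a4, C2)

Mark each player's best response to every combination of opponents' strategies; a profile where every player is best-responding is a pure Nash equilibrium.
Player 1 against C1: payoffs 2, 7, 20, 1 → best response a3.
Player 1 against C2: payoffs 14, 8, 3, 19 → best response a4.
Player 1 against C3: payoffs 18, 12, 13, 19 → best response a4.
Player 1 against C4: payoffs 10, 12, 1, 11 → best response a2.
Player 2 against a1: payoffs 9, 1, 4, 2 → best response C1.
Player 2 against a2: payoffs 19, 3, 5, 2 → best response C1.
Player 2 against a3: payoffs 13, 3, 4, 9 → best response C1.
Player 2 against a4: payoffs 2, 8, 7, 1 → best response C2.
Mutual best responses: (a3, C1); (a4, C2).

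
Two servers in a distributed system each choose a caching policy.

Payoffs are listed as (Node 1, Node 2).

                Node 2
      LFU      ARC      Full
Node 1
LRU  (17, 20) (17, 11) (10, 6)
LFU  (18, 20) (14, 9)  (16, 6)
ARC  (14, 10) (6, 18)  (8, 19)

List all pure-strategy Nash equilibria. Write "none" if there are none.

(LRU, LFU): Node 1 can switch to LFU (17 → 18). Not NE.
(LRU, ARC): Node 2 can switch to LFU (11 → 20). Not NE.
(LRU, Full): Node 1 can switch to LFU (10 → 16). Not NE.
(LFU, LFU): Node 1 gets 18, best alternative 17; Node 2 gets 20, best alternative 9. No profitable deviation — NE.
(LFU, ARC): Node 1 can switch to LRU (14 → 17). Not NE.
(LFU, Full): Node 2 can switch to LFU (6 → 20). Not NE.
(ARC, LFU): Node 1 can switch to LRU (14 → 17). Not NE.
(ARC, ARC): Node 1 can switch to LRU (6 → 17). Not NE.
(ARC, Full): Node 1 can switch to LRU (8 → 10). Not NE.

The unique pure-strategy Nash equilibrium is (LFU, LFU).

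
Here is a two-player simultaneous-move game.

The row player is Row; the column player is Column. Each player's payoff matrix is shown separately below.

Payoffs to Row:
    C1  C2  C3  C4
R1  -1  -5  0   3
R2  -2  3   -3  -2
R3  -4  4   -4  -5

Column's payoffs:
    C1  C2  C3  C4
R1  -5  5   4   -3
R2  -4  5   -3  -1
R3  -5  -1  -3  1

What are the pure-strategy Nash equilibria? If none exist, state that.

For each player, find the best response to each opponent profile; mutual best responses are the pure NE.
Row against C1: payoffs -1, -2, -4 → best response R1.
Row against C2: payoffs -5, 3, 4 → best response R3.
Row against C3: payoffs 0, -3, -4 → best response R1.
Row against C4: payoffs 3, -2, -5 → best response R1.
Column against R1: payoffs -5, 5, 4, -3 → best response C2.
Column against R2: payoffs -4, 5, -3, -1 → best response C2.
Column against R3: payoffs -5, -1, -3, 1 → best response C4.
No profile is a mutual best response for all players.

none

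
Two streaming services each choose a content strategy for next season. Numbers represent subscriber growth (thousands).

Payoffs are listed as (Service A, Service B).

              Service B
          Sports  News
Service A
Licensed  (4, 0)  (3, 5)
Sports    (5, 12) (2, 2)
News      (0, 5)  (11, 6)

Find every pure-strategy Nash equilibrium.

The pure Nash equilibria are (Sports, Sports) and (News, News).

Service A against Sports: payoffs 4, 5, 0 → best response Sports.
Service A against News: payoffs 3, 2, 11 → best response News.
Service B against Licensed: payoffs 0, 5 → best response News.
Service B against Sports: payoffs 12, 2 → best response Sports.
Service B against News: payoffs 5, 6 → best response News.
Mutual best responses: (Sports, Sports); (News, News).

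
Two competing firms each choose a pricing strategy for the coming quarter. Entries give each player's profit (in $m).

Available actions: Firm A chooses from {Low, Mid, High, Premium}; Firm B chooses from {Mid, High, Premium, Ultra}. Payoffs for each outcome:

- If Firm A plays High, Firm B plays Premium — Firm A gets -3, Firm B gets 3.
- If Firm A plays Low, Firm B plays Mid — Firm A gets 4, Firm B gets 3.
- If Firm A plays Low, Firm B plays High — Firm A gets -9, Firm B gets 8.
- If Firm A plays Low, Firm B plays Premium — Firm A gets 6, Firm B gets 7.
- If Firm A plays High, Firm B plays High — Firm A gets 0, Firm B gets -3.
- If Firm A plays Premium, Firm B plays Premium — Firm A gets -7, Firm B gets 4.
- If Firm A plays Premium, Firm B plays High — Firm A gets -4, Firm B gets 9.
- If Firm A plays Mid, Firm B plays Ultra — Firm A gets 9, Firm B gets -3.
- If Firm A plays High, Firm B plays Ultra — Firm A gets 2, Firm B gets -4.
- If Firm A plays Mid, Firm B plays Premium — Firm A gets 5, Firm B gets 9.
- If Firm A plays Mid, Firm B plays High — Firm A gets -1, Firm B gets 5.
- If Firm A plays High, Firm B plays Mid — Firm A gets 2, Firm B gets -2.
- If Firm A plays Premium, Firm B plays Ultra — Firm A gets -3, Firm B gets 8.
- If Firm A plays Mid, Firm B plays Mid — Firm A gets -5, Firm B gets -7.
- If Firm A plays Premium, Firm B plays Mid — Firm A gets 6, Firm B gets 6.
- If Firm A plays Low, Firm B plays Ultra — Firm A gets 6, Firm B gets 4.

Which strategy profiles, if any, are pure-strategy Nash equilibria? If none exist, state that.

(Low, Mid): Firm A can switch to Premium (4 → 6). Not NE.
(Low, High): Firm A can switch to Mid (-9 → -1). Not NE.
(Low, Premium): Firm B can switch to High (7 → 8). Not NE.
(Low, Ultra): Firm A can switch to Mid (6 → 9). Not NE.
(Mid, Mid): Firm A can switch to Low (-5 → 4). Not NE.
(Mid, High): Firm A can switch to High (-1 → 0). Not NE.
(Mid, Premium): Firm A can switch to Low (5 → 6). Not NE.
(Mid, Ultra): Firm B can switch to High (-3 → 5). Not NE.
(High, Mid): Firm A can switch to Low (2 → 4). Not NE.
(High, High): Firm B can switch to Mid (-3 → -2). Not NE.
(High, Premium): Firm A can switch to Low (-3 → 6). Not NE.
(High, Ultra): Firm A can switch to Low (2 → 6). Not NE.
(The remaining 4 profiles each have a profitable deviation by the same check.)

There is no pure-strategy Nash equilibrium.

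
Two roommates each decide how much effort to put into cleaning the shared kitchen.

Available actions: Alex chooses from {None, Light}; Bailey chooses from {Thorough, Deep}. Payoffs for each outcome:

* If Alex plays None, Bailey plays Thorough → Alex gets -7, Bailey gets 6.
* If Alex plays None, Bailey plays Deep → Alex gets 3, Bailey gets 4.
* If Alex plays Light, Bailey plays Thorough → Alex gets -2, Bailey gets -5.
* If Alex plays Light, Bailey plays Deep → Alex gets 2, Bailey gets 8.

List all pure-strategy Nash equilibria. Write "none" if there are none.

This game has no pure Nash equilibrium.

For each strategy profile, look for a profitable unilateral deviation.
(None, Thorough): Alex can switch to Light (-7 → -2). Not NE.
(None, Deep): Bailey can switch to Thorough (4 → 6). Not NE.
(Light, Thorough): Bailey can switch to Deep (-5 → 8). Not NE.
(Light, Deep): Alex can switch to None (2 → 3). Not NE.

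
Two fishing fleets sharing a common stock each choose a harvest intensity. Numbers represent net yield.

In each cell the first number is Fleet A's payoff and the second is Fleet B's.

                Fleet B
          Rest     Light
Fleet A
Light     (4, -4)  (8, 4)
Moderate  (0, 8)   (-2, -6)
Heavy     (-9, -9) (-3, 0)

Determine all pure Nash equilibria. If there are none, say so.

Fleet A against Rest: payoffs 4, 0, -9 → best response Light.
Fleet A against Light: payoffs 8, -2, -3 → best response Light.
Fleet B against Light: payoffs -4, 4 → best response Light.
Fleet B against Moderate: payoffs 8, -6 → best response Rest.
Fleet B against Heavy: payoffs -9, 0 → best response Light.
Mutual best responses: (Light, Light).

(Light, Light)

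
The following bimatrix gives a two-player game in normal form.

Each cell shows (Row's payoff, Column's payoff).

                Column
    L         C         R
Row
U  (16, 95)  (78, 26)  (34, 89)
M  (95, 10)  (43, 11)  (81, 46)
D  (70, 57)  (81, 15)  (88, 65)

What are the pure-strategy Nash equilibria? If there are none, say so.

Pure NE: (D, R)

(U, L): Row can switch to M (16 → 95). Not NE.
(U, C): Row can switch to D (78 → 81). Not NE.
(U, R): Row can switch to M (34 → 81). Not NE.
(M, L): Column can switch to C (10 → 11). Not NE.
(M, C): Row can switch to U (43 → 78). Not NE.
(M, R): Row can switch to D (81 → 88). Not NE.
(D, L): Row can switch to M (70 → 95). Not NE.
(D, C): Column can switch to L (15 → 57). Not NE.
(D, R): Row gets 88, best alternative 81; Column gets 65, best alternative 57. No profitable deviation — NE.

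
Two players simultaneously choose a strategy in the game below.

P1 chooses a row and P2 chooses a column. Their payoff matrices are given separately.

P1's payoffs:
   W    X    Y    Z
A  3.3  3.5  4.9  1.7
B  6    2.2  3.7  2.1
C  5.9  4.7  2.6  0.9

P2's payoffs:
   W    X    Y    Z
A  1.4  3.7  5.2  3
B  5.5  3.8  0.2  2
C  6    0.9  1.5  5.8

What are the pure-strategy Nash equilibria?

Mark each player's best response to every combination of opponents' strategies; a profile where every player is best-responding is a pure Nash equilibrium.
P1 against W: payoffs 3.3, 6, 5.9 → best response B.
P1 against X: payoffs 3.5, 2.2, 4.7 → best response C.
P1 against Y: payoffs 4.9, 3.7, 2.6 → best response A.
P1 against Z: payoffs 1.7, 2.1, 0.9 → best response B.
P2 against A: payoffs 1.4, 3.7, 5.2, 3 → best response Y.
P2 against B: payoffs 5.5, 3.8, 0.2, 2 → best response W.
P2 against C: payoffs 6, 0.9, 1.5, 5.8 → best response W.
Mutual best responses: (A, Y); (B, W).

Pure-strategy Nash equilibria: (A, Y); (B, W)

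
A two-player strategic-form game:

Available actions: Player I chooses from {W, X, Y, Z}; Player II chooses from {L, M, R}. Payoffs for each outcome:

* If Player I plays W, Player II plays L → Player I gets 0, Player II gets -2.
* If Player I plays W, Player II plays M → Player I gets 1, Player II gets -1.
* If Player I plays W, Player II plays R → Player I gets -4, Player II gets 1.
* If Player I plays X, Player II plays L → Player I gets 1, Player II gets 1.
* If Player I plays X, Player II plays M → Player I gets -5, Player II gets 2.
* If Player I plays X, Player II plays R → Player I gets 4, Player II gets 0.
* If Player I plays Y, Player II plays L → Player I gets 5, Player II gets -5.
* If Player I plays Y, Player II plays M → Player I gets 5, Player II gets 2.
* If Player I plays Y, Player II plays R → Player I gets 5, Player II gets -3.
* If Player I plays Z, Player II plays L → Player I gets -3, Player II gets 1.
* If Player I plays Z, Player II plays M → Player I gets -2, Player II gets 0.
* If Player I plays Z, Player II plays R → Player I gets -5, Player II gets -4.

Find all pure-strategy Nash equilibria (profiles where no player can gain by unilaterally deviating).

(Y, M)

For each player, find the best response to each opponent profile; mutual best responses are the pure NE.
Player I against L: payoffs 0, 1, 5, -3 → best response Y.
Player I against M: payoffs 1, -5, 5, -2 → best response Y.
Player I against R: payoffs -4, 4, 5, -5 → best response Y.
Player II against W: payoffs -2, -1, 1 → best response R.
Player II against X: payoffs 1, 2, 0 → best response M.
Player II against Y: payoffs -5, 2, -3 → best response M.
Player II against Z: payoffs 1, 0, -4 → best response L.
Mutual best responses: (Y, M).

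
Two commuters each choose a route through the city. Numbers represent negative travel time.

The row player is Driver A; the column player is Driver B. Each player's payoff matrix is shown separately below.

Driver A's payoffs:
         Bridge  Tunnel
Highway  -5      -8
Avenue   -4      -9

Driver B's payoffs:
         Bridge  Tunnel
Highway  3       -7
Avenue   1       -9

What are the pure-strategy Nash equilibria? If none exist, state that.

Mark each player's best response to every combination of opponents' strategies; a profile where every player is best-responding is a pure Nash equilibrium.
Driver A against Bridge: payoffs -5, -4 → best response Avenue.
Driver A against Tunnel: payoffs -8, -9 → best response Highway.
Driver B against Highway: payoffs 3, -7 → best response Bridge.
Driver B against Avenue: payoffs 1, -9 → best response Bridge.
Mutual best responses: (Avenue, Bridge).

The unique pure-strategy Nash equilibrium is (Avenue, Bridge).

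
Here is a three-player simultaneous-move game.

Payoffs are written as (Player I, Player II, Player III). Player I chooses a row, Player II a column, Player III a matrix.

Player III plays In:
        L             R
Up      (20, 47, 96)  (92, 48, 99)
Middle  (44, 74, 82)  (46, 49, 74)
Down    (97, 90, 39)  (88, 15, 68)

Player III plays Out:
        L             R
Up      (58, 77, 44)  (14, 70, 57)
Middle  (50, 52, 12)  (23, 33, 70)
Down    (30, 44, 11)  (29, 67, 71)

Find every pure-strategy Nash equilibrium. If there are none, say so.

(Up, L, In): Player I can switch to Middle (20 → 44). Not NE.
(Up, L, Out): Player III can switch to In (44 → 96). Not NE.
(Up, R, In): Player I gets 92, best alternative 88; Player II gets 48, best alternative 47; Player III gets 99, best alternative 57. No profitable deviation — NE.
(Up, R, Out): Player I can switch to Middle (14 → 23). Not NE.
(Middle, L, In): Player I can switch to Down (44 → 97). Not NE.
(Middle, L, Out): Player I can switch to Up (50 → 58). Not NE.
(Middle, R, In): Player I can switch to Up (46 → 92). Not NE.
(Middle, R, Out): Player I can switch to Down (23 → 29). Not NE.
(Down, L, In): Player I gets 97, best alternative 44; Player II gets 90, best alternative 15; Player III gets 39, best alternative 11. No profitable deviation — NE.
(Down, L, Out): Player I can switch to Up (30 → 58). Not NE.
(Down, R, In): Player I can switch to Up (88 → 92). Not NE.
(Down, R, Out): Player I gets 29, best alternative 23; Player II gets 67, best alternative 44; Player III gets 71, best alternative 68. No profitable deviation — NE.

The pure Nash equilibria are (Up, R, In), (Down, L, In), (Down, R, Out).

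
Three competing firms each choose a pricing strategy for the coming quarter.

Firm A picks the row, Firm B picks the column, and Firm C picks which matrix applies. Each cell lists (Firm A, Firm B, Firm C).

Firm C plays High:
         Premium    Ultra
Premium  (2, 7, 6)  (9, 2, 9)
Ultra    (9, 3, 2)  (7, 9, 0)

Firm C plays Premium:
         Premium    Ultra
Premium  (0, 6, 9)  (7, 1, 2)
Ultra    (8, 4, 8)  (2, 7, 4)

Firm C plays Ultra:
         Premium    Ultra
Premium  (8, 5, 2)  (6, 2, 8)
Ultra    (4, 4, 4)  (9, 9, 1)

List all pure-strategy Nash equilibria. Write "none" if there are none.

(Premium, Premium, High): Firm A can switch to Ultra (2 → 9). Not NE.
(Premium, Premium, Premium): Firm A can switch to Ultra (0 → 8). Not NE.
(Premium, Premium, Ultra): Firm C can switch to High (2 → 6). Not NE.
(Premium, Ultra, High): Firm B can switch to Premium (2 → 7). Not NE.
(Premium, Ultra, Premium): Firm B can switch to Premium (1 → 6). Not NE.
(Premium, Ultra, Ultra): Firm A can switch to Ultra (6 → 9). Not NE.
(Ultra, Premium, High): Firm B can switch to Ultra (3 → 9). Not NE.
(Ultra, Premium, Premium): Firm B can switch to Ultra (4 → 7). Not NE.
(Ultra, Premium, Ultra): Firm A can switch to Premium (4 → 8). Not NE.
(Ultra, Ultra, High): Firm A can switch to Premium (7 → 9). Not NE.
(Ultra, Ultra, Premium): Firm A can switch to Premium (2 → 7). Not NE.
(Ultra, Ultra, Ultra): Firm C can switch to Premium (1 → 4). Not NE.

This game has no pure Nash equilibrium.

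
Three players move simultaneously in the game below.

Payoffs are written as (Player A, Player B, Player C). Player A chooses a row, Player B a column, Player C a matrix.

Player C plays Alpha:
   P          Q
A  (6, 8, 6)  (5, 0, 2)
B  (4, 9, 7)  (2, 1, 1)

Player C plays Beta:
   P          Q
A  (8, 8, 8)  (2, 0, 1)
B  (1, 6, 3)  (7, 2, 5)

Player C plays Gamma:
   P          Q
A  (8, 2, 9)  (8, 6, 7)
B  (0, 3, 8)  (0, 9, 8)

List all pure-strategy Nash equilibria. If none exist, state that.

For each strategy profile, look for a profitable unilateral deviation.
(A, P, Alpha): Player C can switch to Beta (6 → 8). Not NE.
(A, P, Beta): Player C can switch to Gamma (8 → 9). Not NE.
(A, P, Gamma): Player B can switch to Q (2 → 6). Not NE.
(A, Q, Alpha): Player B can switch to P (0 → 8). Not NE.
(A, Q, Beta): Player A can switch to B (2 → 7). Not NE.
(A, Q, Gamma): Player A gets 8, best alternative 0; Player B gets 6, best alternative 2; Player C gets 7, best alternative 2. No profitable deviation — NE.
(B, P, Alpha): Player A can switch to A (4 → 6). Not NE.
(B, P, Beta): Player A can switch to A (1 → 8). Not NE.
(B, P, Gamma): Player A can switch to A (0 → 8). Not NE.
(The remaining 3 profiles each have a profitable deviation by the same check.)

Pure NE: (A, Q, Gamma)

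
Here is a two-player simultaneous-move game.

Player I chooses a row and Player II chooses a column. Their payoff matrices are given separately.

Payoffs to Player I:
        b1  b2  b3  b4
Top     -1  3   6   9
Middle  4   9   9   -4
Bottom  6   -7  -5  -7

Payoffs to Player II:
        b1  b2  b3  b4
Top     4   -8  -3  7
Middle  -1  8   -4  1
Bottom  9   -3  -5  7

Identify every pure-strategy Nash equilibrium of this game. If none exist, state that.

Pure-strategy Nash equilibria: (Top, b4), (Middle, b2), (Bottom, b1)

Player I against b1: payoffs -1, 4, 6 → best response Bottom.
Player I against b2: payoffs 3, 9, -7 → best response Middle.
Player I against b3: payoffs 6, 9, -5 → best response Middle.
Player I against b4: payoffs 9, -4, -7 → best response Top.
Player II against Top: payoffs 4, -8, -3, 7 → best response b4.
Player II against Middle: payoffs -1, 8, -4, 1 → best response b2.
Player II against Bottom: payoffs 9, -3, -5, 7 → best response b1.
Mutual best responses: (Top, b4); (Middle, b2); (Bottom, b1).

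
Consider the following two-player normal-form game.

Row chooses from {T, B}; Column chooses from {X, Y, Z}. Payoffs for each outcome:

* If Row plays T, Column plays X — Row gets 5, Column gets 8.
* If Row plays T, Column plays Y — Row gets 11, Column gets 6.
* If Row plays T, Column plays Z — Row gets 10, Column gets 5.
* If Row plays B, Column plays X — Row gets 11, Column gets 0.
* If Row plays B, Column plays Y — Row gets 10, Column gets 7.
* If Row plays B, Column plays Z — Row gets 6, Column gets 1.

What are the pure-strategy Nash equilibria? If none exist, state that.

There is no pure-strategy Nash equilibrium.

For each player, find the best response to each opponent profile; mutual best responses are the pure NE.
Row against X: payoffs 5, 11 → best response B.
Row against Y: payoffs 11, 10 → best response T.
Row against Z: payoffs 10, 6 → best response T.
Column against T: payoffs 8, 6, 5 → best response X.
Column against B: payoffs 0, 7, 1 → best response Y.
No profile is a mutual best response for all players.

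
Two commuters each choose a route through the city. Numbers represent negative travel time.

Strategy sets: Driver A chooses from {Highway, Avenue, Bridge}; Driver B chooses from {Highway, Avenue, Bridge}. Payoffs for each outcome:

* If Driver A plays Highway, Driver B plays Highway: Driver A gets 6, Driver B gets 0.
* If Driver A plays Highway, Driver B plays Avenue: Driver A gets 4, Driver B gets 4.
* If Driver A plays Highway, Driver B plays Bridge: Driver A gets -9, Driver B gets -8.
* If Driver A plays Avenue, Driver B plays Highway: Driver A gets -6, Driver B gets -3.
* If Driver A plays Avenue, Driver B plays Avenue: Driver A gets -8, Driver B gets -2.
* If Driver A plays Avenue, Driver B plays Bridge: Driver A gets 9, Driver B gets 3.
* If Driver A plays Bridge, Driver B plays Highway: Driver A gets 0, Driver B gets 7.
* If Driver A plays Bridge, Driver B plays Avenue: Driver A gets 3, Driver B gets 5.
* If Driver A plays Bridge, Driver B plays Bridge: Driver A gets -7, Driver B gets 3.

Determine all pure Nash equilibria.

Driver A against Highway: payoffs 6, -6, 0 → best response Highway.
Driver A against Avenue: payoffs 4, -8, 3 → best response Highway.
Driver A against Bridge: payoffs -9, 9, -7 → best response Avenue.
Driver B against Highway: payoffs 0, 4, -8 → best response Avenue.
Driver B against Avenue: payoffs -3, -2, 3 → best response Bridge.
Driver B against Bridge: payoffs 7, 5, 3 → best response Highway.
Mutual best responses: (Highway, Avenue); (Avenue, Bridge).

Pure-strategy Nash equilibria: (Highway, Avenue) and (Avenue, Bridge)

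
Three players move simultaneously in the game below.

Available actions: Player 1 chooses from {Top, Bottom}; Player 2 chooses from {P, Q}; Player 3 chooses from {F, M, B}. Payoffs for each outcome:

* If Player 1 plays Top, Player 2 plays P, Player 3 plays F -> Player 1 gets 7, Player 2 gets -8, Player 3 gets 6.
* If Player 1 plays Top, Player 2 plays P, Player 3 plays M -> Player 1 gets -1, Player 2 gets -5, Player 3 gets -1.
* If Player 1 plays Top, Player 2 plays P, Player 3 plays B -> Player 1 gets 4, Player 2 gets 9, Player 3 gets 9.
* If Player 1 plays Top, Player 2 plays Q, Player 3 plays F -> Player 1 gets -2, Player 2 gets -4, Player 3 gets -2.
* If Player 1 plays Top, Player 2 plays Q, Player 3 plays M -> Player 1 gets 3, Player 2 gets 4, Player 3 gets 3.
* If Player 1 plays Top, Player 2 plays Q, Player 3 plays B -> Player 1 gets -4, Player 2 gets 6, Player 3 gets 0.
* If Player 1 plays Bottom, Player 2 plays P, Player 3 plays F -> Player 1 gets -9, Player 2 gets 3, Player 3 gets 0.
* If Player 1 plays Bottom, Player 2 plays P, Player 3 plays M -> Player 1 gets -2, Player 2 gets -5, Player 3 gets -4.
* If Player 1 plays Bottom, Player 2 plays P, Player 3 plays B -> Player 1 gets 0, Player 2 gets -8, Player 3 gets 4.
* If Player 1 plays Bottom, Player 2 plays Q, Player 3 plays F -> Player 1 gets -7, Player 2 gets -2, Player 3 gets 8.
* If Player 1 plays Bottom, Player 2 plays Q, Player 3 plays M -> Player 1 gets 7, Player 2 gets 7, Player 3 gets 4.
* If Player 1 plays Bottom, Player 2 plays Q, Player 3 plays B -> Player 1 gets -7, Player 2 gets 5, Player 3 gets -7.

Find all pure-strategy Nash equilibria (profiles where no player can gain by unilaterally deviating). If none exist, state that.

(Top, P, F): Player 2 can switch to Q (-8 → -4). Not NE.
(Top, P, M): Player 2 can switch to Q (-5 → 4). Not NE.
(Top, P, B): Player 1 gets 4, best alternative 0; Player 2 gets 9, best alternative 6; Player 3 gets 9, best alternative 6. No profitable deviation — NE.
(Top, Q, F): Player 3 can switch to M (-2 → 3). Not NE.
(Top, Q, M): Player 1 can switch to Bottom (3 → 7). Not NE.
(Top, Q, B): Player 2 can switch to P (6 → 9). Not NE.
(Bottom, P, F): Player 1 can switch to Top (-9 → 7). Not NE.
(Bottom, P, M): Player 1 can switch to Top (-2 → -1). Not NE.
(Bottom, P, B): Player 1 can switch to Top (0 → 4). Not NE.
(The remaining 3 profiles each have a profitable deviation by the same check.)

(Top, P, B)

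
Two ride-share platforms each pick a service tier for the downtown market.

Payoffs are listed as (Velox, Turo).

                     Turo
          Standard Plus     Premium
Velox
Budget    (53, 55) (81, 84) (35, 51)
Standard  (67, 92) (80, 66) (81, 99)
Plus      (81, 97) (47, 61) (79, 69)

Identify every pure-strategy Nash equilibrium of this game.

Velox against Standard: payoffs 53, 67, 81 → best response Plus.
Velox against Plus: payoffs 81, 80, 47 → best response Budget.
Velox against Premium: payoffs 35, 81, 79 → best response Standard.
Turo against Budget: payoffs 55, 84, 51 → best response Plus.
Turo against Standard: payoffs 92, 66, 99 → best response Premium.
Turo against Plus: payoffs 97, 61, 69 → best response Standard.
Mutual best responses: (Budget, Plus); (Standard, Premium); (Plus, Standard).

(Budget, Plus), (Standard, Premium), (Plus, Standard)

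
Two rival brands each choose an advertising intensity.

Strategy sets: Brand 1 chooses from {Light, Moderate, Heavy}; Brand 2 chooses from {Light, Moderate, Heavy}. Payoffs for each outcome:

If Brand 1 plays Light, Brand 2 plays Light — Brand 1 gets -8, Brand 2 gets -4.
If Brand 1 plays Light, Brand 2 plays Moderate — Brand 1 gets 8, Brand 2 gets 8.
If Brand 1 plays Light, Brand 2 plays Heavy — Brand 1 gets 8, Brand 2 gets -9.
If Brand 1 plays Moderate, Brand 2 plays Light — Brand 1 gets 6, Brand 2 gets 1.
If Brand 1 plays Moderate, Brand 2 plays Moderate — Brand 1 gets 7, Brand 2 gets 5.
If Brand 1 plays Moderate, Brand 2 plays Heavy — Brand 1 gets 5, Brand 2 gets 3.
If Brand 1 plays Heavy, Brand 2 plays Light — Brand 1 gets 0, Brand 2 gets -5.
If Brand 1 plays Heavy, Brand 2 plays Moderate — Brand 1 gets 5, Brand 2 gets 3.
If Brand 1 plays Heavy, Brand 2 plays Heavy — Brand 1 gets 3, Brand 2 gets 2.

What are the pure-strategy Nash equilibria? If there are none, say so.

The unique pure-strategy Nash equilibrium is (Light, Moderate).

For each player, find the best response to each opponent profile; mutual best responses are the pure NE.
Brand 1 against Light: payoffs -8, 6, 0 → best response Moderate.
Brand 1 against Moderate: payoffs 8, 7, 5 → best response Light.
Brand 1 against Heavy: payoffs 8, 5, 3 → best response Light.
Brand 2 against Light: payoffs -4, 8, -9 → best response Moderate.
Brand 2 against Moderate: payoffs 1, 5, 3 → best response Moderate.
Brand 2 against Heavy: payoffs -5, 3, 2 → best response Moderate.
Mutual best responses: (Light, Moderate).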